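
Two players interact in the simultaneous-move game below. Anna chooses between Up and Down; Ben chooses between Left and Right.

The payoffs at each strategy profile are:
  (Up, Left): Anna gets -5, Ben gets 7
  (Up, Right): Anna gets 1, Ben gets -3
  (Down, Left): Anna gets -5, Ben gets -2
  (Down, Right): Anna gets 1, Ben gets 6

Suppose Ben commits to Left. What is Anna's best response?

either — both Up and Down are best responses

Against Left, Anna earns -5 from Up and -5 from Down.
So either strategy is a best response.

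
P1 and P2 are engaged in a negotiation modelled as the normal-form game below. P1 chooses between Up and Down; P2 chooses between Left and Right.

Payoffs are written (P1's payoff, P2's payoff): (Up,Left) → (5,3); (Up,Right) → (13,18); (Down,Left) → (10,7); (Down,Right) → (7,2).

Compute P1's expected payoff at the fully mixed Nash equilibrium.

First find q, the probability P2 plays Left, from P1's indifference between Up and Down: 5q + 13(1−q) = 10q + 7(1−q), giving q = 6/11.
Since P1 is indifferent in equilibrium, P1's expected payoff equals the payoff from either row against (6/11, 5/11). Using Up: 5(6/11) + 13(5/11) = 95/11.

95/11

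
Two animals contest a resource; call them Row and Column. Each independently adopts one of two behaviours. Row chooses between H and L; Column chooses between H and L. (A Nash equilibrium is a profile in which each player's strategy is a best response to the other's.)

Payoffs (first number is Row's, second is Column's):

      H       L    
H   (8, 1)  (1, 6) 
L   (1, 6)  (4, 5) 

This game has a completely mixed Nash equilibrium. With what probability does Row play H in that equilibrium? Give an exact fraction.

1/6

Let x be the probability that Row plays H. In a completely mixed equilibrium, Column must be indifferent between H and L.
Column's expected payoff from H is x + 6(1−x); from L it is 6x + 5(1−x).
Setting these equal: −5x + 6 = x + 5, so x = 1/6.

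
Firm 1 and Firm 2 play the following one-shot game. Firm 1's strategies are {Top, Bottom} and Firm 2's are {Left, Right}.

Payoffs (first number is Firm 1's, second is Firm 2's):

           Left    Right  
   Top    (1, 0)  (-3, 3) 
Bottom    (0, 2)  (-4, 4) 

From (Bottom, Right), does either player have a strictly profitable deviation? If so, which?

Firm 1

Firm 1 at (Bottom, Right) earns -4; deviating to Top yields -3 — a strict improvement.
Firm 2 earns 4; deviating to Left yields 2 — not better.
Only Firm 1 has a strictly profitable deviation.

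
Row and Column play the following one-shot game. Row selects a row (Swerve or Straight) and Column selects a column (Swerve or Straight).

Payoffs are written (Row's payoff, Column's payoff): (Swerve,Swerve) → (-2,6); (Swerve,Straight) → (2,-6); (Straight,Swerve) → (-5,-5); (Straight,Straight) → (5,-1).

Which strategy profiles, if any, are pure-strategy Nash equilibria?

(Swerve, Swerve) and (Straight, Straight)

(Swerve, Swerve): Row gets -2 ≥ -5 from Straight, and Column gets 6 ≥ -6 from Straight — Nash equilibrium.
(Swerve, Straight): Row prefers Straight (5 > 2); Column prefers Swerve (6 > -6) — not an equilibrium.
(Straight, Swerve): Row prefers Swerve (-2 > -5); Column prefers Straight (-1 > -5) — not an equilibrium.
(Straight, Straight): Row gets 5 ≥ 2 from Swerve, and Column gets -1 ≥ -5 from Swerve — Nash equilibrium.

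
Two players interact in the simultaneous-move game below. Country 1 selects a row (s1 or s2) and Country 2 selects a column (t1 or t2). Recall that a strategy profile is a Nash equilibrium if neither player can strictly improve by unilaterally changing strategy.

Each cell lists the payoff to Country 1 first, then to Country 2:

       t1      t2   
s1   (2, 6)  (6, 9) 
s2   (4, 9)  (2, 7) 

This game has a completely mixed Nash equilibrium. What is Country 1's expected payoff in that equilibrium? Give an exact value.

10/3

First find q, the probability Country 2 plays t1, from Country 1's indifference between s1 and s2: 2q + 6(1−q) = 4q + 2(1−q), giving q = 2/3.
Since Country 1 is indifferent in equilibrium, Country 1's expected payoff equals the payoff from either row against (2/3, 1/3). Using s1: 2(2/3) + 6(1/3) = 10/3.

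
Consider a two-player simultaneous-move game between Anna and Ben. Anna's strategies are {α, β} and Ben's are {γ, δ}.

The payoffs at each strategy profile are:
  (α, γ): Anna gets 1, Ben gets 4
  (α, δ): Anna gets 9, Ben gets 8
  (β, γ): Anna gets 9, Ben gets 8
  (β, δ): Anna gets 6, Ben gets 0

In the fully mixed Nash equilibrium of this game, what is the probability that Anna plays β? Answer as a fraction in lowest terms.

1/3

Let x be the probability that Anna plays α. In a completely mixed equilibrium, Ben must be indifferent between γ and δ.
Ben's expected payoff from γ is 4x + 8(1−x); from δ it is 8x.
Setting these equal: −4x + 8 = 8x, so x = 2/3.
Therefore Anna plays β with probability 1 − 2/3 = 1/3.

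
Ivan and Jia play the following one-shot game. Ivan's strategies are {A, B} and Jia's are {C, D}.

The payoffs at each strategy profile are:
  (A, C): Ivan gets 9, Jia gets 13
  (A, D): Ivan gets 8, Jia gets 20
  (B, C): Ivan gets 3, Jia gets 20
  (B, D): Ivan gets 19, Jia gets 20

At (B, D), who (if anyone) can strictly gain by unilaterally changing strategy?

Neither

Ivan at (B, D) earns 19; deviating to A yields 8 — not better.
Jia earns 20; deviating to C yields 20 — not better.
Neither player can strictly improve; the profile is a Nash equilibrium.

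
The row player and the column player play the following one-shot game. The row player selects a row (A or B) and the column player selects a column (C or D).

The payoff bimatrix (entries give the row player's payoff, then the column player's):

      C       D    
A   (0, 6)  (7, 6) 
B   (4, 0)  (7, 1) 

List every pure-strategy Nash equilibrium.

(A, D) and (B, D)

(A, C): the row player prefers B (4 > 0) — not an equilibrium.
(A, D): the row player gets 7 ≥ 7 from B, and the column player gets 6 ≥ 6 from C — Nash equilibrium.
(B, C): the column player prefers D (1 > 0) — not an equilibrium.
(B, D): the row player gets 7 ≥ 7 from A, and the column player gets 1 ≥ 0 from C — Nash equilibrium.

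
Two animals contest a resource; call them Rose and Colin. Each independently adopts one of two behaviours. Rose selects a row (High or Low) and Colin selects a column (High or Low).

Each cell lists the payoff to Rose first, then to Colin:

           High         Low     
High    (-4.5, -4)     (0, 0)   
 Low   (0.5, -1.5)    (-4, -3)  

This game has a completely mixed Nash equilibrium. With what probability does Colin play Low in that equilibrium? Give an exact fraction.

5/9

Let y be the probability that Colin plays High. In a completely mixed equilibrium, Rose must be indifferent between High and Low.
Rose's expected payoff from High is −4.5y; from Low it is 0.5y − 4(1−y).
Setting these equal: −4.5y = 4.5y − 4, so y = 4/9.
Therefore Colin plays Low with probability 1 − 4/9 = 5/9.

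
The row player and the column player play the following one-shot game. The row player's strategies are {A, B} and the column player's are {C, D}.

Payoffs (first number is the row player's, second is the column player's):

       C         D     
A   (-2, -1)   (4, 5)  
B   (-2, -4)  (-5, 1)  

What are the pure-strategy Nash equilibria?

(A, D)

(A, C): the column player prefers D (5 > -1) — not an equilibrium.
(A, D): the row player gets 4 ≥ -5 from B, and the column player gets 5 ≥ -1 from C — Nash equilibrium.
(B, C): the column player prefers D (1 > -4) — not an equilibrium.
(B, D): the row player prefers A (4 > -5) — not an equilibrium.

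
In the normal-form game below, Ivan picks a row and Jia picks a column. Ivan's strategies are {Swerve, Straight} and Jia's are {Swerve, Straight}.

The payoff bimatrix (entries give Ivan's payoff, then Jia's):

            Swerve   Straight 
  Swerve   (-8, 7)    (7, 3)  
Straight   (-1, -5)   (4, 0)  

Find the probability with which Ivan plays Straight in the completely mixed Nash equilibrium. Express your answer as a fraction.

Let p be the probability that Ivan plays Swerve. In a completely mixed equilibrium, Jia must be indifferent between Swerve and Straight.
Jia's expected payoff from Swerve is 7p − 5(1−p); from Straight it is 3p.
Setting these equal: 12p − 5 = 3p, so p = 5/9.
Therefore Ivan plays Straight with probability 1 − 5/9 = 4/9.

4/9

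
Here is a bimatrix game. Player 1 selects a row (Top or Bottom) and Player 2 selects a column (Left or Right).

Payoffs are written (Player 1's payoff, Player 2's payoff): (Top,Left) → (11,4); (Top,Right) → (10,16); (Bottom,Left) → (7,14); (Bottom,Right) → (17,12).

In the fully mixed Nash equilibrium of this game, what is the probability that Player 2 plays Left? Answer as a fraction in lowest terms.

7/11

Let c be the probability that Player 2 plays Left. In a completely mixed equilibrium, Player 1 must be indifferent between Top and Bottom.
Player 1's expected payoff from Top is 11c + 10(1−c); from Bottom it is 7c + 17(1−c).
Setting these equal: c + 10 = −10c + 17, so c = 7/11.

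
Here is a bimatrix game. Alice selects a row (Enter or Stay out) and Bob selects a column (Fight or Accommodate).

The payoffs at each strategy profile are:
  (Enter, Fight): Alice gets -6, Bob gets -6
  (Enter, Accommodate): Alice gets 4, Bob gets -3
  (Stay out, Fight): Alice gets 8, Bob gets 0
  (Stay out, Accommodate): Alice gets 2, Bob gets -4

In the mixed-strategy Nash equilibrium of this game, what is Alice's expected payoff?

11/4

First find y, the probability Bob plays Fight, from Alice's indifference between Enter and Stay out: −6y + 4(1−y) = 8y + 2(1−y), giving y = 1/8.
Since Alice is indifferent in equilibrium, Alice's expected payoff equals the payoff from either row against (1/8, 7/8). Using Enter: −6(1/8) + 4(7/8) = 11/4.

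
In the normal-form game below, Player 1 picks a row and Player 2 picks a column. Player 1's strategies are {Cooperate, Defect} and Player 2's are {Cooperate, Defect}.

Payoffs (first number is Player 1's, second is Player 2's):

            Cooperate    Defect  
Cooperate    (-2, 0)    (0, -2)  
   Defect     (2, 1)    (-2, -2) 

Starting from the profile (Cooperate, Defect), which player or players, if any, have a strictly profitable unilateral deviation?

Player 1 at (Cooperate, Defect) earns 0; deviating to Defect yields -2 — not better.
Player 2 earns -2; deviating to Cooperate yields 0 — a strict improvement.
Only Player 2 has a strictly profitable deviation.

Player 2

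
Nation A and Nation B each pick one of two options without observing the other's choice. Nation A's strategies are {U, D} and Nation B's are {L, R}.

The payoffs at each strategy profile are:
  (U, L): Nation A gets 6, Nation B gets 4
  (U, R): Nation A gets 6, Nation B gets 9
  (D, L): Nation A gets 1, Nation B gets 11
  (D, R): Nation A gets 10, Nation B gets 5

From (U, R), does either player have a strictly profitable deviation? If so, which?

Nation A at (U, R) earns 6; deviating to D yields 10 — a strict improvement.
Nation B earns 9; deviating to L yields 4 — not better.
Only Nation A has a strictly profitable deviation.

Nation A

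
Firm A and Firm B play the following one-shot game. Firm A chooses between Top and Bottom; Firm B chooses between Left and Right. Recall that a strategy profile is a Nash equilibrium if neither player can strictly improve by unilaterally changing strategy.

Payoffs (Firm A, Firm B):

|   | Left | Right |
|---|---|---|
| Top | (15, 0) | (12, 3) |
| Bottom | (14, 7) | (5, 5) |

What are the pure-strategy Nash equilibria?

(Top, Right)

(Top, Left): Firm B prefers Right (3 > 0) — not an equilibrium.
(Top, Right): Firm A gets 12 ≥ 5 from Bottom, and Firm B gets 3 ≥ 0 from Left — Nash equilibrium.
(Bottom, Left): Firm A prefers Top (15 > 14) — not an equilibrium.
(Bottom, Right): Firm A prefers Top (12 > 5); Firm B prefers Left (7 > 5) — not an equilibrium.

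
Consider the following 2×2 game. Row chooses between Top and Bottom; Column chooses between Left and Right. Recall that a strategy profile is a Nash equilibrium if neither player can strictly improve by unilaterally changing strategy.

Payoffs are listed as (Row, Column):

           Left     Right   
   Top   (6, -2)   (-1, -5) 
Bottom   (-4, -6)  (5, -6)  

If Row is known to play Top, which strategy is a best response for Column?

Left

Against Top, Column earns -2 from Left and -5 from Right.
So Left is the best response.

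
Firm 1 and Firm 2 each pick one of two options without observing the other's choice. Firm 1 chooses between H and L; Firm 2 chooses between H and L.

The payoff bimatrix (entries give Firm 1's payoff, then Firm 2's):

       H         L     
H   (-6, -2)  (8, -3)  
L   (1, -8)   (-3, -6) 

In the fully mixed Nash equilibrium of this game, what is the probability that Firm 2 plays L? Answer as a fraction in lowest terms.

7/18

Let q be the probability that Firm 2 plays H. In a completely mixed equilibrium, Firm 1 must be indifferent between H and L.
Firm 1's expected payoff from H is −6q + 8(1−q); from L it is q − 3(1−q).
Setting these equal: −14q + 8 = 4q − 3, so q = 11/18.
Therefore Firm 2 plays L with probability 1 − 11/18 = 7/18.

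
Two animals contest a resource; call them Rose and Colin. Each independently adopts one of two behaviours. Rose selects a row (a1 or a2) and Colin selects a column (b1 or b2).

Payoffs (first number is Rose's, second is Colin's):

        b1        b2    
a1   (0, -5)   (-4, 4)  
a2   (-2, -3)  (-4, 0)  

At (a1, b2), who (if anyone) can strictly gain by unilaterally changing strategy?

Rose at (a1, b2) earns -4; deviating to a2 yields -4 — not better.
Colin earns 4; deviating to b1 yields -5 — not better.
Neither player can strictly improve; the profile is a Nash equilibrium.

Neither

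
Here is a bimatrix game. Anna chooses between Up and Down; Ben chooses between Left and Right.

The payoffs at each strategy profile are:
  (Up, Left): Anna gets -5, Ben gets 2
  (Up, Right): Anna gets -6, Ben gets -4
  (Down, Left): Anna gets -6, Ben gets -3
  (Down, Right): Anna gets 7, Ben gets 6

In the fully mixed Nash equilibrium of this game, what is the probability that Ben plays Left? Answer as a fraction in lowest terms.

Let c be the probability that Ben plays Left. In a completely mixed equilibrium, Anna must be indifferent between Up and Down.
Anna's expected payoff from Up is −5c − 6(1−c); from Down it is −6c + 7(1−c).
Setting these equal: c − 6 = −13c + 7, so c = 13/14.

13/14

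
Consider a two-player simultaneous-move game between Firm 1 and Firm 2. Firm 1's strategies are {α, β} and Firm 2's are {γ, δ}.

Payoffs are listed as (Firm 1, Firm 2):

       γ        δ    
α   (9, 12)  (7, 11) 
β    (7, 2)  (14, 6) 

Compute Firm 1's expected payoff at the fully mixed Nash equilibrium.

77/9

First find q, the probability Firm 2 plays γ, from Firm 1's indifference between α and β: 9q + 7(1−q) = 7q + 14(1−q), giving q = 7/9.
Since Firm 1 is indifferent in equilibrium, Firm 1's expected payoff equals the payoff from either row against (7/9, 2/9). Using α: 9(7/9) + 7(2/9) = 77/9.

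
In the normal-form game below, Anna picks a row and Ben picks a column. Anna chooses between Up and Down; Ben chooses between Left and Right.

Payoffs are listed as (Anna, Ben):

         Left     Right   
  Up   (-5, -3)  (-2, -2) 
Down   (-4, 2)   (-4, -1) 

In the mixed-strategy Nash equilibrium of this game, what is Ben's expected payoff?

First find x, the probability Anna plays Up, from Ben's indifference between Left and Right: −3x + 2(1−x) = −2x − (1−x), giving x = 3/4.
Since Ben is indifferent in equilibrium, Ben's expected payoff equals the payoff from either column against (3/4, 1/4). Using Left: −3(3/4) + 2(1/4) = -7/4.

-7/4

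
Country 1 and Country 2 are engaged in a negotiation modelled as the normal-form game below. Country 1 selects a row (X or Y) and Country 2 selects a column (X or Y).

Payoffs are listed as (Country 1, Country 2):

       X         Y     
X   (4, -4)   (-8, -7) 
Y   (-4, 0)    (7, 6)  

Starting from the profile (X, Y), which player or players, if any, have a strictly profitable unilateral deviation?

Both

Country 1 at (X, Y) earns -8; deviating to Y yields 7 — a strict improvement.
Country 2 earns -7; deviating to X yields -4 — a strict improvement.
Both Country 1 and Country 2 have strictly profitable deviations.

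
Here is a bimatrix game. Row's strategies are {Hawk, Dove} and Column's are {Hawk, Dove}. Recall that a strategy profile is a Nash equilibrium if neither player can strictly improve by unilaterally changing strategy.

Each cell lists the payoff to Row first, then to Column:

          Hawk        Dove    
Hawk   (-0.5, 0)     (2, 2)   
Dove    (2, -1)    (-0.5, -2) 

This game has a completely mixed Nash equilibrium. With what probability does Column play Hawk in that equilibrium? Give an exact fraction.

Let y be the probability that Column plays Hawk. In a completely mixed equilibrium, Row must be indifferent between Hawk and Dove.
Row's expected payoff from Hawk is −0.5y + 2(1−y); from Dove it is 2y − 0.5(1−y).
Setting these equal: −2.5y + 2 = 2.5y − 0.5, so y = 1/2.

1/2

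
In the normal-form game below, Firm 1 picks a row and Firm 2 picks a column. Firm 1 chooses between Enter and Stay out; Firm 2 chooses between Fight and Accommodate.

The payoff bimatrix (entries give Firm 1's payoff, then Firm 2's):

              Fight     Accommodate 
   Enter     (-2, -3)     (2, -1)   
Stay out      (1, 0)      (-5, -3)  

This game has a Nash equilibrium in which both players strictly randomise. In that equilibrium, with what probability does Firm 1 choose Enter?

Let p be the probability that Firm 1 plays Enter. In a completely mixed equilibrium, Firm 2 must be indifferent between Fight and Accommodate.
Firm 2's expected payoff from Fight is −3p; from Accommodate it is −p − 3(1−p).
Setting these equal: −3p = 2p − 3, so p = 3/5.

3/5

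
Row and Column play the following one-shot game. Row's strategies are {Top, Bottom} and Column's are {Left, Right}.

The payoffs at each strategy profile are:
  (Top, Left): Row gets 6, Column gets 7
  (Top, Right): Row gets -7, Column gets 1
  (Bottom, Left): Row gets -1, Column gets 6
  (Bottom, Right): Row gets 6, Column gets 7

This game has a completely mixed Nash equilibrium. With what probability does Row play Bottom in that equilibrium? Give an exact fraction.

Let r be the probability that Row plays Top. In a completely mixed equilibrium, Column must be indifferent between Left and Right.
Column's expected payoff from Left is 7r + 6(1−r); from Right it is r + 7(1−r).
Setting these equal: r + 6 = −6r + 7, so r = 1/7.
Therefore Row plays Bottom with probability 1 − 1/7 = 6/7.

6/7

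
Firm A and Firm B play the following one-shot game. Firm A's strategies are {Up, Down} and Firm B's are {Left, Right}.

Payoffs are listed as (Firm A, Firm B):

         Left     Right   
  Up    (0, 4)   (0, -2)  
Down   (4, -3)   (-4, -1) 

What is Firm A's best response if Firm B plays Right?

Up

Against Right, Firm A earns 0 from Up and -4 from Down.
So Up is the best response.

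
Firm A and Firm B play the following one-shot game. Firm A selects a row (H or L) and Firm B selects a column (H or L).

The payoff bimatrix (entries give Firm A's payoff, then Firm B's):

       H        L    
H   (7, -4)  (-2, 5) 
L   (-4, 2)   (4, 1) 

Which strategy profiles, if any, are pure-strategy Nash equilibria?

none

(H, H): Firm B prefers L (5 > -4) — not an equilibrium.
(H, L): Firm A prefers L (4 > -2) — not an equilibrium.
(L, H): Firm A prefers H (7 > -4) — not an equilibrium.
(L, L): Firm B prefers H (2 > 1) — not an equilibrium.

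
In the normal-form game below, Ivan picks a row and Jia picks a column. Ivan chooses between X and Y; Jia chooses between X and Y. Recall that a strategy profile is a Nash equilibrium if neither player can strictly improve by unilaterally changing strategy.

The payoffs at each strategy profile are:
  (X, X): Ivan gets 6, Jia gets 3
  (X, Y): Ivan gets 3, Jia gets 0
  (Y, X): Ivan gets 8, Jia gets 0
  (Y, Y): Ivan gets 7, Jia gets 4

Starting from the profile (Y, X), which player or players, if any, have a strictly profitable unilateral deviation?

Jia

Ivan at (Y, X) earns 8; deviating to X yields 6 — not better.
Jia earns 0; deviating to Y yields 4 — a strict improvement.
Only Jia has a strictly profitable deviation.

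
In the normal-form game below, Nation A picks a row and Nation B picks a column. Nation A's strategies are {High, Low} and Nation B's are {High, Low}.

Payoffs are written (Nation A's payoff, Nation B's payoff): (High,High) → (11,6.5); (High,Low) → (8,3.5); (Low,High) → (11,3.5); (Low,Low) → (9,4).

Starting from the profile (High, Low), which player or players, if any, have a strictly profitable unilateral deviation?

Nation A at (High, Low) earns 8; deviating to Low yields 9 — a strict improvement.
Nation B earns 3.5; deviating to High yields 6.5 — a strict improvement.
Both Nation A and Nation B have strictly profitable deviations.

Both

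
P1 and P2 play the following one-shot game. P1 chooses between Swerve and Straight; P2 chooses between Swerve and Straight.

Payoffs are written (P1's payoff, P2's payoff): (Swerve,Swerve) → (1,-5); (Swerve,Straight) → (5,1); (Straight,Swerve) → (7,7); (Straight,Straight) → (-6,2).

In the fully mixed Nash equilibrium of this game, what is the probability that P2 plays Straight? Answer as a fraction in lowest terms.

6/17

Let q be the probability that P2 plays Swerve. In a completely mixed equilibrium, P1 must be indifferent between Swerve and Straight.
P1's expected payoff from Swerve is q + 5(1−q); from Straight it is 7q − 6(1−q).
Setting these equal: −4q + 5 = 13q − 6, so q = 11/17.
Therefore P2 plays Straight with probability 1 − 11/17 = 6/17.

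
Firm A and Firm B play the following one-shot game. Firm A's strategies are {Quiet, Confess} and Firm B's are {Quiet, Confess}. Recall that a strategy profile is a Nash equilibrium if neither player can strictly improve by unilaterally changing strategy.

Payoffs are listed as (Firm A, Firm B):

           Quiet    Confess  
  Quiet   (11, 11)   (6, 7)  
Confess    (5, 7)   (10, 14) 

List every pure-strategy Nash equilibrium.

(Quiet, Quiet): Firm A gets 11 ≥ 5 from Confess, and Firm B gets 11 ≥ 7 from Confess — Nash equilibrium.
(Quiet, Confess): Firm A prefers Confess (10 > 6); Firm B prefers Quiet (11 > 7) — not an equilibrium.
(Confess, Quiet): Firm A prefers Quiet (11 > 5); Firm B prefers Confess (14 > 7) — not an equilibrium.
(Confess, Confess): Firm A gets 10 ≥ 6 from Quiet, and Firm B gets 14 ≥ 7 from Quiet — Nash equilibrium.

(Quiet, Quiet) and (Confess, Confess)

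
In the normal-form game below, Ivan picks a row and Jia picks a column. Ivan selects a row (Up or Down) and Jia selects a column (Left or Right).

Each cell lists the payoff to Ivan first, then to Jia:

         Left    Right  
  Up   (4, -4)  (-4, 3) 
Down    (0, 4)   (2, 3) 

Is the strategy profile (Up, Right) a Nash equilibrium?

At (Up, Right), Ivan earns -4; switching to Down would give 2, so Ivan would deviate.
Jia earns 3; switching to Left would give -4, so Jia has no profitable deviation.
Since at least one player can profitably deviate, this is not a Nash equilibrium.

No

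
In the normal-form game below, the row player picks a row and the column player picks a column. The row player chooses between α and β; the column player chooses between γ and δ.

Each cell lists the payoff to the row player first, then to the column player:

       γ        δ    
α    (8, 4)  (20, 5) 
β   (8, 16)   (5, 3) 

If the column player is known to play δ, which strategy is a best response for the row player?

Against δ, the row player earns 20 from α and 5 from β.
So α is the best response.

α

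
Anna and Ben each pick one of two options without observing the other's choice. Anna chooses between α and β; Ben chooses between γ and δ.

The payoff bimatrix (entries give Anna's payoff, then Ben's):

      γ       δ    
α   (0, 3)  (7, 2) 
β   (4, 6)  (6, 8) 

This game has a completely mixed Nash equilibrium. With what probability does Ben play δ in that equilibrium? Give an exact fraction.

4/5

Let y be the probability that Ben plays γ. In a completely mixed equilibrium, Anna must be indifferent between α and β.
Anna's expected payoff from α is 7(1−y); from β it is 4y + 6(1−y).
Setting these equal: −7y + 7 = −2y + 6, so y = 1/5.
Therefore Ben plays δ with probability 1 − 1/5 = 4/5.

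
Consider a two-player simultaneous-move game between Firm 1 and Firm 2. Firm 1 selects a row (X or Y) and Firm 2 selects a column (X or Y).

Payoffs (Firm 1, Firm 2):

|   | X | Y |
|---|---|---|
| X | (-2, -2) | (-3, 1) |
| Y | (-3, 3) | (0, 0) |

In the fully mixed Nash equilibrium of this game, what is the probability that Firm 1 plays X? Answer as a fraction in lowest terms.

1/2

Let x be the probability that Firm 1 plays X. In a completely mixed equilibrium, Firm 2 must be indifferent between X and Y.
Firm 2's expected payoff from X is −2x + 3(1−x); from Y it is x.
Setting these equal: −5x + 3 = x, so x = 1/2.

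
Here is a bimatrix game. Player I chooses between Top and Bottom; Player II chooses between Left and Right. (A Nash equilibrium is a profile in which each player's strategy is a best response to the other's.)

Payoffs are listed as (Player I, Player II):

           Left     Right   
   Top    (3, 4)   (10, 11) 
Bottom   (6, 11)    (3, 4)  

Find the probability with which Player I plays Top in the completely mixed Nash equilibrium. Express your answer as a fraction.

Let r be the probability that Player I plays Top. In a completely mixed equilibrium, Player II must be indifferent between Left and Right.
Player II's expected payoff from Left is 4r + 11(1−r); from Right it is 11r + 4(1−r).
Setting these equal: −7r + 11 = 7r + 4, so r = 1/2.

1/2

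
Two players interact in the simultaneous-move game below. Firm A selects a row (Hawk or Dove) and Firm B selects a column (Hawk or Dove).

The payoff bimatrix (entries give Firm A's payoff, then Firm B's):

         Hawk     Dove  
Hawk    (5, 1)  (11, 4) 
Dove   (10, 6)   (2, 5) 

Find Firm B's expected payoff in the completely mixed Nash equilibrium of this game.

19/4

First find x, the probability Firm A plays Hawk, from Firm B's indifference between Hawk and Dove: x + 6(1−x) = 4x + 5(1−x), giving x = 1/4.
Since Firm B is indifferent in equilibrium, Firm B's expected payoff equals the payoff from either column against (1/4, 3/4). Using Hawk: (1/4) + 6(3/4) = 19/4.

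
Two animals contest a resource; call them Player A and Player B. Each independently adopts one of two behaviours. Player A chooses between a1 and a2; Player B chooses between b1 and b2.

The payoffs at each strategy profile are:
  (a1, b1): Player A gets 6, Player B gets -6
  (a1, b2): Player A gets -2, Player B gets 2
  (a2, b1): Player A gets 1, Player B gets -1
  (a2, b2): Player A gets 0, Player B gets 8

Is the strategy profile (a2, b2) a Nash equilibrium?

Yes

At (a2, b2), Player A earns 0; switching to a1 would give -2, so Player A has no profitable deviation.
Player B earns 8; switching to b1 would give -1, so Player B has no profitable deviation.
Neither player can gain by a unilateral deviation, so this profile is a Nash equilibrium.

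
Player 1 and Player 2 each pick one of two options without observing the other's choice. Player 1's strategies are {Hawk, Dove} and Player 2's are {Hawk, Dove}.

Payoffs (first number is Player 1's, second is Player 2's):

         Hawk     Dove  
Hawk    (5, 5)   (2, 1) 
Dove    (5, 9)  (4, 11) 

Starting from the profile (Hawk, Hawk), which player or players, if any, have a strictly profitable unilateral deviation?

Player 1 at (Hawk, Hawk) earns 5; deviating to Dove yields 5 — not better.
Player 2 earns 5; deviating to Dove yields 1 — not better.
Neither player can strictly improve; the profile is a Nash equilibrium.

Neither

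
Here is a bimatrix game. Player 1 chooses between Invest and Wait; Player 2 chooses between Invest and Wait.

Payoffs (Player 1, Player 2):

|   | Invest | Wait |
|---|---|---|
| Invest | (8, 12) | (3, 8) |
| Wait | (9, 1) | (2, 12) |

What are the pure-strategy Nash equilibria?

none

(Invest, Invest): Player 1 prefers Wait (9 > 8) — not an equilibrium.
(Invest, Wait): Player 2 prefers Invest (12 > 8) — not an equilibrium.
(Wait, Invest): Player 2 prefers Wait (12 > 1) — not an equilibrium.
(Wait, Wait): Player 1 prefers Invest (3 > 2) — not an equilibrium.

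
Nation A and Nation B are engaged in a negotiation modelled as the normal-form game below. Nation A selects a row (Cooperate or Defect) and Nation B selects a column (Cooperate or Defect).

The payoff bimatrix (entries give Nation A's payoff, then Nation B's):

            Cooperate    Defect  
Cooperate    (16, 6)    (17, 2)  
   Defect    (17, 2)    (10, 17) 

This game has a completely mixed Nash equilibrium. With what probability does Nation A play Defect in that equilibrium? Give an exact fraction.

Let p be the probability that Nation A plays Cooperate. In a completely mixed equilibrium, Nation B must be indifferent between Cooperate and Defect.
Nation B's expected payoff from Cooperate is 6p + 2(1−p); from Defect it is 2p + 17(1−p).
Setting these equal: 4p + 2 = −15p + 17, so p = 15/19.
Therefore Nation A plays Defect with probability 1 − 15/19 = 4/19.

4/19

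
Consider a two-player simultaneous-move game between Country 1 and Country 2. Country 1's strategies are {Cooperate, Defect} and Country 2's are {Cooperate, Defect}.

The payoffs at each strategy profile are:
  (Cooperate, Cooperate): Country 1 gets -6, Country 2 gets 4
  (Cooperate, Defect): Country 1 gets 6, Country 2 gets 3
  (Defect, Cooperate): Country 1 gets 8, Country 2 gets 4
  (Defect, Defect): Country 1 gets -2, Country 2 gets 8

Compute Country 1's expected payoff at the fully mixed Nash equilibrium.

18/11

First find q, the probability Country 2 plays Cooperate, from Country 1's indifference between Cooperate and Defect: −6q + 6(1−q) = 8q − 2(1−q), giving q = 4/11.
Since Country 1 is indifferent in equilibrium, Country 1's expected payoff equals the payoff from either row against (4/11, 7/11). Using Cooperate: −6(4/11) + 6(7/11) = 18/11.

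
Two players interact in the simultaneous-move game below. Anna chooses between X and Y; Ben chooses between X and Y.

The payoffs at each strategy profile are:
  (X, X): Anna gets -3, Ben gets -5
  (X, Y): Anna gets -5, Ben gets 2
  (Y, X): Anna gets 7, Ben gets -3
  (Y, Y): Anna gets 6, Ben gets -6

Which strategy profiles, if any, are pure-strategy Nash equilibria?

(X, X): Anna prefers Y (7 > -3); Ben prefers Y (2 > -5) — not an equilibrium.
(X, Y): Anna prefers Y (6 > -5) — not an equilibrium.
(Y, X): Anna gets 7 ≥ -3 from X, and Ben gets -3 ≥ -6 from Y — Nash equilibrium.
(Y, Y): Ben prefers X (-3 > -6) — not an equilibrium.

(Y, X)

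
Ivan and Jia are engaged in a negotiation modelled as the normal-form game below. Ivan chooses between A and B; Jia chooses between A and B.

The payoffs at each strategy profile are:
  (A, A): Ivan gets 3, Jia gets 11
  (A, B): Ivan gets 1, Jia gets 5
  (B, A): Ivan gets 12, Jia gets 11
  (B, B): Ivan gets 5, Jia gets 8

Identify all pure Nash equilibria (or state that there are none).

(A, A): Ivan prefers B (12 > 3) — not an equilibrium.
(A, B): Ivan prefers B (5 > 1); Jia prefers A (11 > 5) — not an equilibrium.
(B, A): Ivan gets 12 ≥ 3 from A, and Jia gets 11 ≥ 8 from B — Nash equilibrium.
(B, B): Jia prefers A (11 > 8) — not an equilibrium.

(B, A)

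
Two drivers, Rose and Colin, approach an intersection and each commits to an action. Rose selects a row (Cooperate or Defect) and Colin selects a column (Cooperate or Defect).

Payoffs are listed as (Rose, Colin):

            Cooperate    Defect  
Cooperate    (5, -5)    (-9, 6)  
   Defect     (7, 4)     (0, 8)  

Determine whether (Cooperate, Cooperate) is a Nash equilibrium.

No

At (Cooperate, Cooperate), Rose earns 5; switching to Defect would give 7, so Rose would deviate.
Colin earns -5; switching to Defect would give 6, so Colin would deviate.
Since at least one player can profitably deviate, this is not a Nash equilibrium.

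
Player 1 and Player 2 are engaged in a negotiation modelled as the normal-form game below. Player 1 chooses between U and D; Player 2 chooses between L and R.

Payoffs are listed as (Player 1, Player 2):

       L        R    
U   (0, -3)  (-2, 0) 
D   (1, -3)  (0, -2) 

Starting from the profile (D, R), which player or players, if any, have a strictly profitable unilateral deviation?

Neither

Player 1 at (D, R) earns 0; deviating to U yields -2 — not better.
Player 2 earns -2; deviating to L yields -3 — not better.
Neither player can strictly improve; the profile is a Nash equilibrium.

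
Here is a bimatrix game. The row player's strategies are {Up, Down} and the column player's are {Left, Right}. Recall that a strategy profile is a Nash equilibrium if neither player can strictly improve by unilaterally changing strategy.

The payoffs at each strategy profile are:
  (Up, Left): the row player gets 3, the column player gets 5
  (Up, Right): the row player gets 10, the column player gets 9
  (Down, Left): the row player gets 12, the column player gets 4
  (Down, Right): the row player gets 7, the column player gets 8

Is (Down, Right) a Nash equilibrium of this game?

At (Down, Right), the row player earns 7; switching to Up would give 10, so the row player would deviate.
The column player earns 8; switching to Left would give 4, so the column player has no profitable deviation.
Since at least one player can profitably deviate, this is not a Nash equilibrium.

No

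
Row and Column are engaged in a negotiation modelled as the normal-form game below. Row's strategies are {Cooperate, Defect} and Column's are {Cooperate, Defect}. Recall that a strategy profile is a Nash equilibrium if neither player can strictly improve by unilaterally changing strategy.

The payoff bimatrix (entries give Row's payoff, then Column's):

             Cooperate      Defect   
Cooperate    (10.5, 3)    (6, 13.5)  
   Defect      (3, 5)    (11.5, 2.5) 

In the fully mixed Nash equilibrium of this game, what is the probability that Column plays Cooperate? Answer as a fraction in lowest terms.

11/26

Let y be the probability that Column plays Cooperate. In a completely mixed equilibrium, Row must be indifferent between Cooperate and Defect.
Row's expected payoff from Cooperate is 10.5y + 6(1−y); from Defect it is 3y + 11.5(1−y).
Setting these equal: 4.5y + 6 = −8.5y + 11.5, so y = 11/26.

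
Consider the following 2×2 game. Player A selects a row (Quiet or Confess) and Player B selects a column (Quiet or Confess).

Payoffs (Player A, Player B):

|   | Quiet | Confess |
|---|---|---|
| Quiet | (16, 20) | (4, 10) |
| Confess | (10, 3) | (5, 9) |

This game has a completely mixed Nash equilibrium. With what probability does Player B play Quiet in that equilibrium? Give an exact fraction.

1/7

Let y be the probability that Player B plays Quiet. In a completely mixed equilibrium, Player A must be indifferent between Quiet and Confess.
Player A's expected payoff from Quiet is 16y + 4(1−y); from Confess it is 10y + 5(1−y).
Setting these equal: 12y + 4 = 5y + 5, so y = 1/7.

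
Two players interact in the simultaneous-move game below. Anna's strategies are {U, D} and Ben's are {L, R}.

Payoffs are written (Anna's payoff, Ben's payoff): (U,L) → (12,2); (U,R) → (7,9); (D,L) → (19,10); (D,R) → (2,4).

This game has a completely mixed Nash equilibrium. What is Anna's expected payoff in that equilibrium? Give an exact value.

First find y, the probability Ben plays L, from Anna's indifference between U and D: 12y + 7(1−y) = 19y + 2(1−y), giving y = 5/12.
Since Anna is indifferent in equilibrium, Anna's expected payoff equals the payoff from either row against (5/12, 7/12). Using U: 12(5/12) + 7(7/12) = 109/12.

109/12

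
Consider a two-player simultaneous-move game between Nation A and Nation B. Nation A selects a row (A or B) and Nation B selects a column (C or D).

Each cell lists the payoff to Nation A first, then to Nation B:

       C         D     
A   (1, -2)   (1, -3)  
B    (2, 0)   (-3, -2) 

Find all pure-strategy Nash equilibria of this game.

(B, C)

(A, C): Nation A prefers B (2 > 1) — not an equilibrium.
(A, D): Nation B prefers C (-2 > -3) — not an equilibrium.
(B, C): Nation A gets 2 ≥ 1 from A, and Nation B gets 0 ≥ -2 from D — Nash equilibrium.
(B, D): Nation A prefers A (1 > -3); Nation B prefers C (0 > -2) — not an equilibrium.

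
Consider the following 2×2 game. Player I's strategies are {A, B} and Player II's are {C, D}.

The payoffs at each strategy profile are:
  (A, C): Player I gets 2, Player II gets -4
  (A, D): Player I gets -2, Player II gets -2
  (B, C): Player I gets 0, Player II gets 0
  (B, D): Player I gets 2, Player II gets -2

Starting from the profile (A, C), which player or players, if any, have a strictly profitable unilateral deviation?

Player II

Player I at (A, C) earns 2; deviating to B yields 0 — not better.
Player II earns -4; deviating to D yields -2 — a strict improvement.
Only Player II has a strictly profitable deviation.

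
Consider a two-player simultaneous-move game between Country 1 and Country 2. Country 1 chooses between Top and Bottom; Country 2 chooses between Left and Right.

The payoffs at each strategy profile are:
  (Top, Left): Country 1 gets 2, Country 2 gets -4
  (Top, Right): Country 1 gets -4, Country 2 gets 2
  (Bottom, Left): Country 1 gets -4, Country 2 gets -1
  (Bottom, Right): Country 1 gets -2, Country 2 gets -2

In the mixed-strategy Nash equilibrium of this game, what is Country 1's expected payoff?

First find q, the probability Country 2 plays Left, from Country 1's indifference between Top and Bottom: 2q − 4(1−q) = −4q − 2(1−q), giving q = 1/4.
Since Country 1 is indifferent in equilibrium, Country 1's expected payoff equals the payoff from either row against (1/4, 3/4). Using Top: 2(1/4) − 4(3/4) = -5/2.

-5/2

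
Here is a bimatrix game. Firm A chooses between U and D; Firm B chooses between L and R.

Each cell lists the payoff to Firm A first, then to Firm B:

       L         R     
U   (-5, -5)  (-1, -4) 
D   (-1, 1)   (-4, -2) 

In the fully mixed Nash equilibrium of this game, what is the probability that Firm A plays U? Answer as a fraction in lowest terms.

3/4

Let x be the probability that Firm A plays U. In a completely mixed equilibrium, Firm B must be indifferent between L and R.
Firm B's expected payoff from L is −5x + (1−x); from R it is −4x − 2(1−x).
Setting these equal: −6x + 1 = −2x − 2, so x = 3/4.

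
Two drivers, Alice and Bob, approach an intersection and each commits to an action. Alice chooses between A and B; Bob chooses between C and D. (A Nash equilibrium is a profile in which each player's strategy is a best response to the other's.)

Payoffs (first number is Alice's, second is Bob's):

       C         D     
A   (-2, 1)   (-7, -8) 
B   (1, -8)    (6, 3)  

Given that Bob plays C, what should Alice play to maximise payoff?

B

Against C, Alice earns -2 from A and 1 from B.
So B is the best response.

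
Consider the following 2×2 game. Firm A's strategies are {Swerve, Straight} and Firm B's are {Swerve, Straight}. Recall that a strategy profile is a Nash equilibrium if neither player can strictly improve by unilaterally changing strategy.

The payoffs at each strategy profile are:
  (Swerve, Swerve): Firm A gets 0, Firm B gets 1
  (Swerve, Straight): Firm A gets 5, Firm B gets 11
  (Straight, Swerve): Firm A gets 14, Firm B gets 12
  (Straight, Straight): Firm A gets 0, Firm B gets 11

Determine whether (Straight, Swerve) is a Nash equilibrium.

At (Straight, Swerve), Firm A earns 14; switching to Swerve would give 0, so Firm A has no profitable deviation.
Firm B earns 12; switching to Straight would give 11, so Firm B has no profitable deviation.
Neither player can gain by a unilateral deviation, so this profile is a Nash equilibrium.

Yes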